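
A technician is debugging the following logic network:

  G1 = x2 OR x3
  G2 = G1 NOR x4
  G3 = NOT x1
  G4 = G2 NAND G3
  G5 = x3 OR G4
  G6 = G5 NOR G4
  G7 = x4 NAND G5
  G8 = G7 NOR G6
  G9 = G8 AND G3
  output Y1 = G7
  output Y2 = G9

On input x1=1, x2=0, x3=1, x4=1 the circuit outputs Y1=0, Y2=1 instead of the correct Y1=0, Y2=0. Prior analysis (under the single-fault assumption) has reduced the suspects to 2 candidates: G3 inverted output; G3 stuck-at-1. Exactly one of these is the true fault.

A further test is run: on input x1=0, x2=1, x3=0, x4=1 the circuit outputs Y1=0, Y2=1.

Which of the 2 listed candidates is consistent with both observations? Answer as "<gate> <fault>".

G3 stuck-at-1

Evaluate each candidate on input x1=0, x2=1, x3=0, x4=1:
  G3 inverted output: G1=1, G2=0, G3=0 [inverted output], G4=1, G5=1, G6=0, G7=0, G8=1, G9=0 → Y1=0, Y2=0 — eliminated
  G3 stuck-at-1: G1=1, G2=0, G3=1 [stuck-at-1], G4=1, G5=1, G6=0, G7=0, G8=1, G9=1 → Y1=0, Y2=1 — matches
Only G3 stuck-at-1 reproduces the observed Y1=0, Y2=1.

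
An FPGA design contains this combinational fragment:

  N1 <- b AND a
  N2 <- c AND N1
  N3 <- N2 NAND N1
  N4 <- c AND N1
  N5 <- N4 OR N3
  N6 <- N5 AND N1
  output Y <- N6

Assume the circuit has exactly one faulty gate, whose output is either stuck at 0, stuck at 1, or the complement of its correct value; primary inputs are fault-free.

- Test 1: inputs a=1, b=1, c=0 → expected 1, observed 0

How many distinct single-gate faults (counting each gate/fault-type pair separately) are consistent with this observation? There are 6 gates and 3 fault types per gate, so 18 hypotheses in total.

Fault-free: N1=1, N2=0, N3=1, N4=0, N5=1, N6=1 → 1. Observed 0.
  N1: stuck-at-0, inverted output ✓; others ✗
  N2: stuck-at-1, inverted output ✓; others ✗
  N3: stuck-at-0, inverted output ✓; others ✗
  N4: none of the 3 fault types match ✗
  N5: stuck-at-0, inverted output ✓; others ✗
  N6: stuck-at-0, inverted output ✓; others ✗
Consistent faults: {N1 stuck-at-0, N1 inverted output, N2 stuck-at-1, N2 inverted output, N3 stuck-at-0, N3 inverted output, N5 stuck-at-0, N5 inverted output, N6 stuck-at-0, N6 inverted output} — 10 in all.

10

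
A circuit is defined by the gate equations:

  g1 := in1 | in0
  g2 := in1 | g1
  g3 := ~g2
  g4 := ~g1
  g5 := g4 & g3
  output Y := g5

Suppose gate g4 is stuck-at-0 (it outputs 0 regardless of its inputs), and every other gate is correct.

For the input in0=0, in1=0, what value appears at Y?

Propagate with g4 forced: g1=0, g2=0, g3=1, g4=0 [stuck-at-0], g5=0.
So Y = 0. (Without the fault it would be 1.)

0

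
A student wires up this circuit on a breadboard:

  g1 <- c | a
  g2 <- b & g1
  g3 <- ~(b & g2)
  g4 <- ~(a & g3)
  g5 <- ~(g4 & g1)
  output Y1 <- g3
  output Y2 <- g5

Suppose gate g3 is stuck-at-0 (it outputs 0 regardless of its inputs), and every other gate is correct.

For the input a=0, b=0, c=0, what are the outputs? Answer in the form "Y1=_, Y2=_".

Y1=0, Y2=1

Propagate with g3 forced: g1=0, g2=0, g3=0 [stuck-at-0], g4=1, g5=1.
So the outputs are Y1=0, Y2=1. (Without the fault they would be Y1=1, Y2=1.)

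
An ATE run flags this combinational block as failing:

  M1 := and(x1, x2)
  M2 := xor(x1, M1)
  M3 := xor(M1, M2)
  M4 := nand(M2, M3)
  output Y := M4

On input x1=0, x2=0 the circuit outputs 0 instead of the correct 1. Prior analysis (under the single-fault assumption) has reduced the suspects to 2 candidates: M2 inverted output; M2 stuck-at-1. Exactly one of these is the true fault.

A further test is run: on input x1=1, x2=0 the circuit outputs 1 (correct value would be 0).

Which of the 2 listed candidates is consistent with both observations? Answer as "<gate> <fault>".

M2 inverted output

Evaluate each candidate on input x1=1, x2=0:
  M2 inverted output: M1=0, M2=0 [inverted output], M3=0, M4=1 → 1 — matches
  M2 stuck-at-1: M1=0, M2=1 [stuck-at-1], M3=1, M4=0 → 0 — eliminated
Only M2 inverted output reproduces the observed 1.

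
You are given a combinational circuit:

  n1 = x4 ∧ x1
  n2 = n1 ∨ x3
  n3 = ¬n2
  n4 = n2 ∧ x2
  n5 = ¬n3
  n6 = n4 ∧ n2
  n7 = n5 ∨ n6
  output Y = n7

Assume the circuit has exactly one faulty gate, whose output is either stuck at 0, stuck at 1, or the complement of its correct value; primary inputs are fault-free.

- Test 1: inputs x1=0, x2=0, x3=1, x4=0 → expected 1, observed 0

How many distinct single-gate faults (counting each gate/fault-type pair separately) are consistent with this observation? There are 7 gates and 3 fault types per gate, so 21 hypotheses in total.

Fault-free: n1=0, n2=1, n3=0, n4=0, n5=1, n6=0, n7=1 → 1. Observed 0.
  n1: none of the 3 fault types match ✗
  n2: stuck-at-0, inverted output ✓; others ✗
  n3: stuck-at-1, inverted output ✓; others ✗
  n4: none of the 3 fault types match ✗
  n5: stuck-at-0, inverted output ✓; others ✗
  n6: none of the 3 fault types match ✗
  n7: stuck-at-0, inverted output ✓; others ✗
Consistent faults: {n2 stuck-at-0, n2 inverted output, n3 stuck-at-1, n3 inverted output, n5 stuck-at-0, n5 inverted output, n7 stuck-at-0, n7 inverted output} — 8 in all.

8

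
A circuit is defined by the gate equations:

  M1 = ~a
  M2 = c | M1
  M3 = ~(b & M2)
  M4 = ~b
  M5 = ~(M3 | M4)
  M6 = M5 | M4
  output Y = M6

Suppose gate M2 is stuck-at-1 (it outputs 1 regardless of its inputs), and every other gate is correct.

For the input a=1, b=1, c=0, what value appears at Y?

Propagate with M2 forced: M1=0, M2=1 [stuck-at-1], M3=0, M4=0, M5=1, M6=1.
So Y = 1. (Without the fault it would be 0.)

1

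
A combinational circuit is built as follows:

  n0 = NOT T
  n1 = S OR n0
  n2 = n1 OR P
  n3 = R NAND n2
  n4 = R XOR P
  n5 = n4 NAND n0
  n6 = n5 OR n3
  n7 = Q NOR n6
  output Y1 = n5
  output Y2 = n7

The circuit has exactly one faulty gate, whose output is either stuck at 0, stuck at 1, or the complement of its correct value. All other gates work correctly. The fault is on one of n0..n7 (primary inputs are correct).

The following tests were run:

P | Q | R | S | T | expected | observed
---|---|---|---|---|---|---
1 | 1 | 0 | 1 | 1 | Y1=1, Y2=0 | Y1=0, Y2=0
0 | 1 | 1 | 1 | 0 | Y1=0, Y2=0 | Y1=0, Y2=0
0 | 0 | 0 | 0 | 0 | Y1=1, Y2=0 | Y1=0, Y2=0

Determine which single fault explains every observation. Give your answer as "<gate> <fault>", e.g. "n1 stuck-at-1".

n5 stuck-at-0

Fault-free values for test 1 (P=1, Q=1, R=0, S=1, T=1): n0=0, n1=1, n2=1, n3=1, n4=1, n5=1, n6=1, n7=0, giving Y1=1, Y2=0. Observed Y1=0, Y2=0.
Test 1: faults giving observed Y1=0, Y2=0 are {n0 stuck-at-1, n0 inverted output, n5 stuck-at-0, n5 inverted output}.
Test 2 (P=0, Q=1, R=1, S=1, T=0): fault-free n0=1, n1=1, n2=1, n3=0, n4=1, n5=0, n6=0, n7=0 → Y1=0, Y2=0; observed Y1=0, Y2=0. Eliminates n0 inverted output, n5 inverted output.
Test 3 (P=0, Q=0, R=0, S=0, T=0): fault-free n0=1, n1=1, n2=1, n3=1, n4=0, n5=1, n6=1, n7=0 → Y1=1, Y2=0; observed Y1=0, Y2=0. Eliminates n0 stuck-at-1.
Only n5 stuck-at-0 is consistent with every test.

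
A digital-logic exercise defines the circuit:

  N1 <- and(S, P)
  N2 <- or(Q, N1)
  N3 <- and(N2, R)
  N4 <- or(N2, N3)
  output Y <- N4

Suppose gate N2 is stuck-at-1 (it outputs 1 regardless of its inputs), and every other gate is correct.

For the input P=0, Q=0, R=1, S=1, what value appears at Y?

Propagate with N2 forced: N1=0, N2=1 [stuck-at-1], N3=1, N4=1.
So Y = 1. (Without the fault it would be 0.)

1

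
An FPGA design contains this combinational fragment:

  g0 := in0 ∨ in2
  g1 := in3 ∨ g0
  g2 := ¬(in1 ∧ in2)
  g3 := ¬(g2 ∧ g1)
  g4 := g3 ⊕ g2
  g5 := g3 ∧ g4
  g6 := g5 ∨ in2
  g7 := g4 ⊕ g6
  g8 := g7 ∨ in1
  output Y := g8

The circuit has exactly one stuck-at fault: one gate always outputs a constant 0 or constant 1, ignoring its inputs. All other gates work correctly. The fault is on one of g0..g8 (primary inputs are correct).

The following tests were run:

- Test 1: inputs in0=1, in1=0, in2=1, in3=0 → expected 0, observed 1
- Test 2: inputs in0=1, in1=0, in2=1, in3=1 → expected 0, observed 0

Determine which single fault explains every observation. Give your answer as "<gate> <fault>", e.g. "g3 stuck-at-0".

Fault-free values for test 1 (in0=1, in1=0, in2=1, in3=0): g0=1, g1=1, g2=1, g3=0, g4=1, g5=0, g6=1, g7=0, g8=0, giving Y=0. Observed 1.
Test 1: faults giving observed 1 are {g0 stuck-at-0, g1 stuck-at-0, g3 stuck-at-1, g4 stuck-at-0, g6 stuck-at-0, g7 stuck-at-1, g8 stuck-at-1}.
Test 2 (in0=1, in1=0, in2=1, in3=1): fault-free g0=1, g1=1, g2=1, g3=0, g4=1, g5=0, g6=1, g7=0, g8=0 → 0; observed 0. Eliminates g1 stuck-at-0, g3 stuck-at-1, g4 stuck-at-0, g6 stuck-at-0, g7 stuck-at-1, g8 stuck-at-1.
Only g0 stuck-at-0 is consistent with every test.

g0 stuck-at-0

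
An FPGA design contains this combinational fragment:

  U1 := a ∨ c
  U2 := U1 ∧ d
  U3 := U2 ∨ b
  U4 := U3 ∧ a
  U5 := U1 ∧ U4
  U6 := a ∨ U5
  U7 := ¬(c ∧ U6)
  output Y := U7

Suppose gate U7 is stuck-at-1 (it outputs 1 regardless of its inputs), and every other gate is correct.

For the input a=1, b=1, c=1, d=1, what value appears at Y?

Propagate with U7 forced: U1=1, U2=1, U3=1, U4=1, U5=1, U6=1, U7=1 [stuck-at-1].
So Y = 1. (Without the fault it would be 0.)

1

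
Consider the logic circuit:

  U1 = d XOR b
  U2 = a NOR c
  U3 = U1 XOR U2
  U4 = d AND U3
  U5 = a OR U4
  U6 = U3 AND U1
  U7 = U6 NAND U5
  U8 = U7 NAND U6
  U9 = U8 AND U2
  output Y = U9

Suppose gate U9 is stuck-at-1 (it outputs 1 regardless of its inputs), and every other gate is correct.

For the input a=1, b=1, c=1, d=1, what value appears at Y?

1

Propagate with U9 forced: U1=0, U2=0, U3=0, U4=0, U5=1, U6=0, U7=1, U8=1, U9=1 [stuck-at-1].
So Y = 1. (Without the fault it would be 0.)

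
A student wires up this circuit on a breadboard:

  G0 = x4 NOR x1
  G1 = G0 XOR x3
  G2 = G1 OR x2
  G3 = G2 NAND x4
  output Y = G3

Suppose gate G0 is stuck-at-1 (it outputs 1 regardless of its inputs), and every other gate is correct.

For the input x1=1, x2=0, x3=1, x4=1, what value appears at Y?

1

Propagate with G0 forced: G0=1 [stuck-at-1], G1=0, G2=0, G3=1.
So Y = 1. (Without the fault it would be 0.)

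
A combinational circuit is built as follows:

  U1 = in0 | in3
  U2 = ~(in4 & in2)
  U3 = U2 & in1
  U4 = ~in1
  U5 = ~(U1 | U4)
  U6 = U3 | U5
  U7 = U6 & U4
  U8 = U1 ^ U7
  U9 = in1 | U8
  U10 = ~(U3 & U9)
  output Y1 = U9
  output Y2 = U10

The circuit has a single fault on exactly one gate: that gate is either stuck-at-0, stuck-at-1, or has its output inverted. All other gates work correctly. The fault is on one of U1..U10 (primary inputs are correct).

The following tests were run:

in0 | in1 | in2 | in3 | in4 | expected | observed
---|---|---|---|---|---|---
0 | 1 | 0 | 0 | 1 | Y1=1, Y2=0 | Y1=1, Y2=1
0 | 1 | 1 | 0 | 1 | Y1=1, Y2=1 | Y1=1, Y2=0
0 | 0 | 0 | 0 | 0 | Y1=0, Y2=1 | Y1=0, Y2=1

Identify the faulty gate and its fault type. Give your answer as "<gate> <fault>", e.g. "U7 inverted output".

Fault-free values for test 1 (in0=0, in1=1, in2=0, in3=0, in4=1): U1=0, U2=1, U3=1, U4=0, U5=1, U6=1, U7=0, U8=0, U9=1, U10=0, giving Y1=1, Y2=0. Observed Y1=1, Y2=1.
Test 1: faults giving observed Y1=1, Y2=1 are {U2 stuck-at-0, U2 inverted output, U3 stuck-at-0, U3 inverted output, U10 stuck-at-1, U10 inverted output}.
Test 2 (in0=0, in1=1, in2=1, in3=0, in4=1): fault-free U1=0, U2=0, U3=0, U4=0, U5=1, U6=1, U7=0, U8=0, U9=1, U10=1 → Y1=1, Y2=1; observed Y1=1, Y2=0. Eliminates U2 stuck-at-0, U3 stuck-at-0, U10 stuck-at-1.
Test 3 (in0=0, in1=0, in2=0, in3=0, in4=0): fault-free U1=0, U2=1, U3=0, U4=1, U5=0, U6=0, U7=0, U8=0, U9=0, U10=1 → Y1=0, Y2=1; observed Y1=0, Y2=1. Eliminates U3 inverted output, U10 inverted output.
Only U2 inverted output is consistent with every test.

U2 inverted output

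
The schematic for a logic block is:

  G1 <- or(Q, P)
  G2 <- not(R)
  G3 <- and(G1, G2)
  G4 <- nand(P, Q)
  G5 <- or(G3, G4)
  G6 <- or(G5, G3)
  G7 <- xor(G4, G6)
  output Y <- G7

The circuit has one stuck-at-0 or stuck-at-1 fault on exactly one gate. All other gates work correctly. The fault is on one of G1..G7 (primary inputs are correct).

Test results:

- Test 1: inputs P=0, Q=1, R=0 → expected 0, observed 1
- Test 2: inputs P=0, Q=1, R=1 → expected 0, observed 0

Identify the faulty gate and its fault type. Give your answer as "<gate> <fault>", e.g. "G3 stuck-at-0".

Fault-free values for test 1 (P=0, Q=1, R=0): G1=1, G2=1, G3=1, G4=1, G5=1, G6=1, G7=0, giving Y=0. Observed 1.
Test 1: faults giving observed 1 are {G4 stuck-at-0, G6 stuck-at-0, G7 stuck-at-1}.
Test 2 (P=0, Q=1, R=1): fault-free G1=1, G2=0, G3=0, G4=1, G5=1, G6=1, G7=0 → 0; observed 0. Eliminates G6 stuck-at-0, G7 stuck-at-1.
Only G4 stuck-at-0 is consistent with every test.

G4 stuck-at-0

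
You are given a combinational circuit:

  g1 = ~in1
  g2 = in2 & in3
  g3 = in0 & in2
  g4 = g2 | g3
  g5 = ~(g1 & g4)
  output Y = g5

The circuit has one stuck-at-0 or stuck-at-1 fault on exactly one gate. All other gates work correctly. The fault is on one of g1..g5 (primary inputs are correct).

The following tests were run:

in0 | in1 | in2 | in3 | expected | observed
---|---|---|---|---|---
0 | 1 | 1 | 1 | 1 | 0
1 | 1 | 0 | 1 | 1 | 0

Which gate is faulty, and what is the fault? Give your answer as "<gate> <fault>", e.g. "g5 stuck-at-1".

Fault-free values for test 1 (in0=0, in1=1, in2=1, in3=1): g1=0, g2=1, g3=0, g4=1, g5=1, giving Y=1. Observed 0.
Test 1: faults giving observed 0 are {g1 stuck-at-1, g5 stuck-at-0}.
Test 2 (in0=1, in1=1, in2=0, in3=1): fault-free g1=0, g2=0, g3=0, g4=0, g5=1 → 1; observed 0. Eliminates g1 stuck-at-1.
Only g5 stuck-at-0 is consistent with every test.

g5 stuck-at-0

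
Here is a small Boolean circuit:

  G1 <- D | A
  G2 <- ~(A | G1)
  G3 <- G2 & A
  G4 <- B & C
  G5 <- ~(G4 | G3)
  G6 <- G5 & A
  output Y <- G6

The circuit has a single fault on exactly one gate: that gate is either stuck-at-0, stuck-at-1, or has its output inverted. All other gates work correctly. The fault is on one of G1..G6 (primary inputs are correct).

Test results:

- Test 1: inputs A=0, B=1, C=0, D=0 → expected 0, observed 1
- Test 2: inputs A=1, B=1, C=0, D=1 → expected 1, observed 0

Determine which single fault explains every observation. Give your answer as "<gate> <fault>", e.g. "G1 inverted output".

G6 inverted output

Fault-free values for test 1 (A=0, B=1, C=0, D=0): G1=0, G2=1, G3=0, G4=0, G5=1, G6=0, giving Y=0. Observed 1.
Test 1: faults giving observed 1 are {G6 stuck-at-1, G6 inverted output}.
Test 2 (A=1, B=1, C=0, D=1): fault-free G1=1, G2=0, G3=0, G4=0, G5=1, G6=1 → 1; observed 0. Eliminates G6 stuck-at-1.
Only G6 inverted output is consistent with every test.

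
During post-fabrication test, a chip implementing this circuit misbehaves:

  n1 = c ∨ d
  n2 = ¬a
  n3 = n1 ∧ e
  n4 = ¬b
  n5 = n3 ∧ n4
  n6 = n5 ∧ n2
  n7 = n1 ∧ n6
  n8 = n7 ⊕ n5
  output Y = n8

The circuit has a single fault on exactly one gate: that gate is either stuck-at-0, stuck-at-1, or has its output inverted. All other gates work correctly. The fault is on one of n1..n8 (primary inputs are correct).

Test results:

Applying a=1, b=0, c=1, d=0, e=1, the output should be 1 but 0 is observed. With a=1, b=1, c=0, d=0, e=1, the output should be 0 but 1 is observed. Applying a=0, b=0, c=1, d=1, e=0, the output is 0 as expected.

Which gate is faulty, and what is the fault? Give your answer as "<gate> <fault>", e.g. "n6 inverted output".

n5 inverted output

Fault-free values for test 1 (a=1, b=0, c=1, d=0, e=1): n1=1, n2=0, n3=1, n4=1, n5=1, n6=0, n7=0, n8=1, giving Y=1. Observed 0.
Test 1: faults giving observed 0 are {n1 stuck-at-0, n1 inverted output, n2 stuck-at-1, n2 inverted output, n3 stuck-at-0, n3 inverted output, n4 stuck-at-0, n4 inverted output, n5 stuck-at-0, n5 inverted output, n6 stuck-at-1, n6 inverted output, n7 stuck-at-1, n7 inverted output, n8 stuck-at-0, n8 inverted output}.
Test 2 (a=1, b=1, c=0, d=0, e=1): fault-free n1=0, n2=0, n3=0, n4=0, n5=0, n6=0, n7=0, n8=0 → 0; observed 1. Eliminates n1 stuck-at-0, n1 inverted output, n2 stuck-at-1, n2 inverted output, n3 stuck-at-0, n3 inverted output, n4 stuck-at-0, n4 inverted output, n5 stuck-at-0, n6 stuck-at-1, n6 inverted output, n8 stuck-at-0.
Test 3 (a=0, b=0, c=1, d=1, e=0): fault-free n1=1, n2=1, n3=0, n4=1, n5=0, n6=0, n7=0, n8=0 → 0; observed 0. Eliminates n7 stuck-at-1, n7 inverted output, n8 inverted output.
Only n5 inverted output is consistent with every test.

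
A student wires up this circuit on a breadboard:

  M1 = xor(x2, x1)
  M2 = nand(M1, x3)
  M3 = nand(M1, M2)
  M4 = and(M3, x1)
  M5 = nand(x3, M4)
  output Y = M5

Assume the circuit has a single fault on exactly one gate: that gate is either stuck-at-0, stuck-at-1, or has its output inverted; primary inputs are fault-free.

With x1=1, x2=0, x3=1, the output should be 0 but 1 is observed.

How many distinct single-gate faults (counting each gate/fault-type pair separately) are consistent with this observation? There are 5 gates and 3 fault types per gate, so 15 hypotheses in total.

Fault-free: M1=1, M2=0, M3=1, M4=1, M5=0 → 0. Observed 1.
  M1: none of the 3 fault types match ✗
  M2: stuck-at-1, inverted output ✓; others ✗
  M3: stuck-at-0, inverted output ✓; others ✗
  M4: stuck-at-0, inverted output ✓; others ✗
  M5: stuck-at-1, inverted output ✓; others ✗
Consistent faults: {M2 stuck-at-1, M2 inverted output, M3 stuck-at-0, M3 inverted output, M4 stuck-at-0, M4 inverted output, M5 stuck-at-1, M5 inverted output} — 8 in all.

8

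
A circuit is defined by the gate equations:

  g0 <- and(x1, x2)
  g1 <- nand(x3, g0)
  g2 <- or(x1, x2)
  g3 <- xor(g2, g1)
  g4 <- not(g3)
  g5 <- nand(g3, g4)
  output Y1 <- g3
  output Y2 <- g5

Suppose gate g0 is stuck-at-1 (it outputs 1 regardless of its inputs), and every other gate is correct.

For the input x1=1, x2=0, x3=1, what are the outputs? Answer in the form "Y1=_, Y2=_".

Propagate with g0 forced: g0=1 [stuck-at-1], g1=0, g2=1, g3=1, g4=0, g5=1.
So the outputs are Y1=1, Y2=1. (Without the fault they would be Y1=0, Y2=1.)

Y1=1, Y2=1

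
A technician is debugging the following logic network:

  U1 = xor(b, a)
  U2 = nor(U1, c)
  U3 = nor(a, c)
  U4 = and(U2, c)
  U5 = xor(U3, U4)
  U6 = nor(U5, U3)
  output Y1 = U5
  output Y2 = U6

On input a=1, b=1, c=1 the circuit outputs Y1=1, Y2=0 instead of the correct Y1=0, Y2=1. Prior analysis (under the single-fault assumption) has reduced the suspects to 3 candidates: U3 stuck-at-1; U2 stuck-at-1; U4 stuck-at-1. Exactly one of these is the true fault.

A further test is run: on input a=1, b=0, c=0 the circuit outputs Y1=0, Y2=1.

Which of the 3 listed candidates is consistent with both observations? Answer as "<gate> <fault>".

Evaluate each candidate on input a=1, b=0, c=0:
  U3 stuck-at-1: U1=1, U2=0, U3=1 [stuck-at-1], U4=0, U5=1, U6=0 → Y1=1, Y2=0 — eliminated
  U2 stuck-at-1: U1=1, U2=1 [stuck-at-1], U3=0, U4=0, U5=0, U6=1 → Y1=0, Y2=1 — matches
  U4 stuck-at-1: U1=1, U2=0, U3=0, U4=1 [stuck-at-1], U5=1, U6=0 → Y1=1, Y2=0 — eliminated
Only U2 stuck-at-1 reproduces the observed Y1=0, Y2=1.

U2 stuck-at-1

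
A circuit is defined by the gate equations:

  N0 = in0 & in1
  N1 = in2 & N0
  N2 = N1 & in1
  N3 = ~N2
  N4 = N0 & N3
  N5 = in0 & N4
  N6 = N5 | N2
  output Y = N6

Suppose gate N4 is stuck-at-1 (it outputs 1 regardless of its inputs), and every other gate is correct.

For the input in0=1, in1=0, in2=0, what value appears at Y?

1

Propagate with N4 forced: N0=0, N1=0, N2=0, N3=1, N4=1 [stuck-at-1], N5=1, N6=1.
So Y = 1. (Without the fault it would be 0.)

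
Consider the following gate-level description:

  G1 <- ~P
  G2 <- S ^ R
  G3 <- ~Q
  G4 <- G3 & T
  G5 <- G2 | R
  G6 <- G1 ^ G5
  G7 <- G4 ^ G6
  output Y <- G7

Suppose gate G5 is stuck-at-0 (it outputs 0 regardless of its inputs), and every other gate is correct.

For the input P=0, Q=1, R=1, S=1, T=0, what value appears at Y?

1

Propagate with G5 forced: G1=1, G2=0, G3=0, G4=0, G5=0 [stuck-at-0], G6=1, G7=1.
So Y = 1. (Without the fault it would be 0.)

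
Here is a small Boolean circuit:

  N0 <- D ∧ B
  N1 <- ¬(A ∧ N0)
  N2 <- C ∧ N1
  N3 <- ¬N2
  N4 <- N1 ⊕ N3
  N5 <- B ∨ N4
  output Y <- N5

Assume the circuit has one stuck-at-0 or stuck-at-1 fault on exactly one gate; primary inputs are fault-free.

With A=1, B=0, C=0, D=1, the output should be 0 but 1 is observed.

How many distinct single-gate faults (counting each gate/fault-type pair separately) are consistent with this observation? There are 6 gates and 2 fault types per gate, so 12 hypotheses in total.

6

Fault-free: N0=0, N1=1, N2=0, N3=1, N4=0, N5=0 → 0. Observed 1.
  N0 stuck-at-0: output 0 ✗
  N0 stuck-at-1: output 1 ✓
  N1 stuck-at-0: output 1 ✓
  N1 stuck-at-1: output 0 ✗
  N2 stuck-at-0: output 0 ✗
  N2 stuck-at-1: output 1 ✓
  N3 stuck-at-0: output 1 ✓
  N3 stuck-at-1: output 0 ✗
  N4 stuck-at-0: output 0 ✗
  N4 stuck-at-1: output 1 ✓
  N5 stuck-at-0: output 0 ✗
  N5 stuck-at-1: output 1 ✓
Consistent faults: {N0 stuck-at-1, N1 stuck-at-0, N2 stuck-at-1, N3 stuck-at-0, N4 stuck-at-1, N5 stuck-at-1} — 6 in all.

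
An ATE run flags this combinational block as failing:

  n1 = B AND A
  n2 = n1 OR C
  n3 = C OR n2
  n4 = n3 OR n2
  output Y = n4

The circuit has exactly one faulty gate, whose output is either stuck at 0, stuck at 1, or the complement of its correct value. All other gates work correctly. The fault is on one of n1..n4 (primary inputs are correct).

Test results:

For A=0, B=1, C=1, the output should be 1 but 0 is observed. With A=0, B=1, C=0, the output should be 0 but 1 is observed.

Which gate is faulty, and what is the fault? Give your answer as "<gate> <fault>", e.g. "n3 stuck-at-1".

n4 inverted output

Fault-free values for test 1 (A=0, B=1, C=1): n1=0, n2=1, n3=1, n4=1, giving Y=1. Observed 0.
Test 1: faults giving observed 0 are {n4 stuck-at-0, n4 inverted output}.
Test 2 (A=0, B=1, C=0): fault-free n1=0, n2=0, n3=0, n4=0 → 0; observed 1. Eliminates n4 stuck-at-0.
Only n4 inverted output is consistent with every test.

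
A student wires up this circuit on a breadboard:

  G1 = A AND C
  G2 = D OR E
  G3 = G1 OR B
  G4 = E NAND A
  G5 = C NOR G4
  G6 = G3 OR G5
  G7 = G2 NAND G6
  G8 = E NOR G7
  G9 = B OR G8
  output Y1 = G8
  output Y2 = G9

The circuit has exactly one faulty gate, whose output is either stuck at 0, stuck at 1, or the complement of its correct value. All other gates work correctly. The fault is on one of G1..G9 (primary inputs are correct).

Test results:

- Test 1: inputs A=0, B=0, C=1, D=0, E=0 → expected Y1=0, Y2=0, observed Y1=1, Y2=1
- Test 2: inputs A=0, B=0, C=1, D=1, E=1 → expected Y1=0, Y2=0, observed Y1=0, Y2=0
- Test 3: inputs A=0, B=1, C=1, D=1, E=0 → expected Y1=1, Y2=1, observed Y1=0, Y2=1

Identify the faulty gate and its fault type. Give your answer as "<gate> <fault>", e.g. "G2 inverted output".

G7 inverted output

Fault-free values for test 1 (A=0, B=0, C=1, D=0, E=0): G1=0, G2=0, G3=0, G4=1, G5=0, G6=0, G7=1, G8=0, G9=0, giving Y1=0, Y2=0. Observed Y1=1, Y2=1.
Test 1: faults giving observed Y1=1, Y2=1 are {G7 stuck-at-0, G7 inverted output, G8 stuck-at-1, G8 inverted output}.
Test 2 (A=0, B=0, C=1, D=1, E=1): fault-free G1=0, G2=1, G3=0, G4=1, G5=0, G6=0, G7=1, G8=0, G9=0 → Y1=0, Y2=0; observed Y1=0, Y2=0. Eliminates G8 stuck-at-1, G8 inverted output.
Test 3 (A=0, B=1, C=1, D=1, E=0): fault-free G1=0, G2=1, G3=1, G4=1, G5=0, G6=1, G7=0, G8=1, G9=1 → Y1=1, Y2=1; observed Y1=0, Y2=1. Eliminates G7 stuck-at-0.
Only G7 inverted output is consistent with every test.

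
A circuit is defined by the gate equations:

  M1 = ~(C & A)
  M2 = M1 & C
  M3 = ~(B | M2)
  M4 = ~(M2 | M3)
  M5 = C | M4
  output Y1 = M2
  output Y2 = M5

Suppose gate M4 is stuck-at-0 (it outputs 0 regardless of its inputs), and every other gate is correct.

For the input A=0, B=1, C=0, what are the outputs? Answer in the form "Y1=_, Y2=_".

Propagate with M4 forced: M1=1, M2=0, M3=0, M4=0 [stuck-at-0], M5=0.
So the outputs are Y1=0, Y2=0. (Without the fault they would be Y1=0, Y2=1.)

Y1=0, Y2=0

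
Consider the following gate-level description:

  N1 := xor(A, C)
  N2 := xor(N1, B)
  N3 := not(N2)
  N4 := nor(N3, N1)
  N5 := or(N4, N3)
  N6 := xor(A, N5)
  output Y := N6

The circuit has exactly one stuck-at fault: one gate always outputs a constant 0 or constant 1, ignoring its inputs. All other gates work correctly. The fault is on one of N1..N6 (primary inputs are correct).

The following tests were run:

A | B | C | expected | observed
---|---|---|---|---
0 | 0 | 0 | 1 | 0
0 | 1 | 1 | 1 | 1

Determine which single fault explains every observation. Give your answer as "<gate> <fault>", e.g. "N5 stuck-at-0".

Fault-free values for test 1 (A=0, B=0, C=0): N1=0, N2=0, N3=1, N4=0, N5=1, N6=1, giving Y=1. Observed 0.
Test 1: faults giving observed 0 are {N1 stuck-at-1, N5 stuck-at-0, N6 stuck-at-0}.
Test 2 (A=0, B=1, C=1): fault-free N1=1, N2=0, N3=1, N4=0, N5=1, N6=1 → 1; observed 1. Eliminates N5 stuck-at-0, N6 stuck-at-0.
Only N1 stuck-at-1 is consistent with every test.

N1 stuck-at-1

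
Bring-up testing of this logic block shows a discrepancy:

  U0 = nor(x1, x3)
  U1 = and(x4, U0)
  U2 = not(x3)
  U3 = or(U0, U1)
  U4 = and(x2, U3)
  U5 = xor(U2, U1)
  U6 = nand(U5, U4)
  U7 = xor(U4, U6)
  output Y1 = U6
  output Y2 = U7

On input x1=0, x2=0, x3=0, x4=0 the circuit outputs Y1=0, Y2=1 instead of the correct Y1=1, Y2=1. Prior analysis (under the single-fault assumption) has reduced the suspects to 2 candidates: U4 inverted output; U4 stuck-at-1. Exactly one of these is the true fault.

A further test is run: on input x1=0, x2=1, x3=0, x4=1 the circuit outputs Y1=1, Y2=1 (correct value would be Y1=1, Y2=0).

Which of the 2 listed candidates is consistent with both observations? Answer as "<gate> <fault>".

Evaluate each candidate on input x1=0, x2=1, x3=0, x4=1:
  U4 inverted output: U0=1, U1=1, U2=1, U3=1, U4=0 [inverted output], U5=0, U6=1, U7=1 → Y1=1, Y2=1 — matches
  U4 stuck-at-1: U0=1, U1=1, U2=1, U3=1, U4=1 [stuck-at-1], U5=0, U6=1, U7=0 → Y1=1, Y2=0 — eliminated
Only U4 inverted output reproduces the observed Y1=1, Y2=1.

U4 inverted output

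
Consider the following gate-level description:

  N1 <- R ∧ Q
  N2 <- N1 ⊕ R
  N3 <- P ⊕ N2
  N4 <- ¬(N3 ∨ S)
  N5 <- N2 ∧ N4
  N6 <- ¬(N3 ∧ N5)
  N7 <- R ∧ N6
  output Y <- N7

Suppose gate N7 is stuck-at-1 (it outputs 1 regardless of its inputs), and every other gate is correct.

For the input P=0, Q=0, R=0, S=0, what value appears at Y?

1

Propagate with N7 forced: N1=0, N2=0, N3=0, N4=1, N5=0, N6=1, N7=1 [stuck-at-1].
So Y = 1. (Without the fault it would be 0.)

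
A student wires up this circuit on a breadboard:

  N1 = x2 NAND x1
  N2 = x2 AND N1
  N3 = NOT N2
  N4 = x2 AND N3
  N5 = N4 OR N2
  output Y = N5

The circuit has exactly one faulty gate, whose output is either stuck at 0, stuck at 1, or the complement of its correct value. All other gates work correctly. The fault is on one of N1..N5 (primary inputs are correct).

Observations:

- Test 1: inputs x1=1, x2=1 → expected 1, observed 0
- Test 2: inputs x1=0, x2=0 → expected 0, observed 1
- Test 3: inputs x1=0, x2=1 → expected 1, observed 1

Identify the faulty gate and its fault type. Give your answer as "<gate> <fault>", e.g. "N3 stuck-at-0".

N4 inverted output

Fault-free values for test 1 (x1=1, x2=1): N1=0, N2=0, N3=1, N4=1, N5=1, giving Y=1. Observed 0.
Test 1: faults giving observed 0 are {N3 stuck-at-0, N3 inverted output, N4 stuck-at-0, N4 inverted output, N5 stuck-at-0, N5 inverted output}.
Test 2 (x1=0, x2=0): fault-free N1=1, N2=0, N3=1, N4=0, N5=0 → 0; observed 1. Eliminates N3 stuck-at-0, N3 inverted output, N4 stuck-at-0, N5 stuck-at-0.
Test 3 (x1=0, x2=1): fault-free N1=1, N2=1, N3=0, N4=0, N5=1 → 1; observed 1. Eliminates N5 inverted output.
Only N4 inverted output is consistent with every test.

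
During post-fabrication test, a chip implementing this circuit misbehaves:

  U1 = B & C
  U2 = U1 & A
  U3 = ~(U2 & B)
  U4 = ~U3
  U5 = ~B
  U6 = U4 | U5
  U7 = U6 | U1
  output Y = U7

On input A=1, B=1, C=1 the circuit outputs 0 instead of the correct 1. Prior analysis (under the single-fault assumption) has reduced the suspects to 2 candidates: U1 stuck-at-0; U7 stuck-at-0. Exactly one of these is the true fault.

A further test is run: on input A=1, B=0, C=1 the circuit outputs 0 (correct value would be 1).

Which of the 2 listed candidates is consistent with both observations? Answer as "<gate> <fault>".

Evaluate each candidate on input A=1, B=0, C=1:
  U1 stuck-at-0: U1=0 [stuck-at-0], U2=0, U3=1, U4=0, U5=1, U6=1, U7=1 → 1 — eliminated
  U7 stuck-at-0: U1=0, U2=0, U3=1, U4=0, U5=1, U6=1, U7=0 [stuck-at-0] → 0 — matches
Only U7 stuck-at-0 reproduces the observed 0.

U7 stuck-at-0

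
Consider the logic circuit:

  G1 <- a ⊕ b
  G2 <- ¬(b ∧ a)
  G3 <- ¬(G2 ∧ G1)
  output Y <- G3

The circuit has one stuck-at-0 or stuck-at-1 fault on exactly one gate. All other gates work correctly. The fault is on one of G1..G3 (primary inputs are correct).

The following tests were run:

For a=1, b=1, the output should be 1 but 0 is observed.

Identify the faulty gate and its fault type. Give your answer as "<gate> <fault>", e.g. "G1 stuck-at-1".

Fault-free values for test 1 (a=1, b=1): G1=0, G2=0, G3=1, giving Y=1. Observed 0.
Test 1: faults giving observed 0 are {G3 stuck-at-0}.
Only G3 stuck-at-0 is consistent with every test.

G3 stuck-at-0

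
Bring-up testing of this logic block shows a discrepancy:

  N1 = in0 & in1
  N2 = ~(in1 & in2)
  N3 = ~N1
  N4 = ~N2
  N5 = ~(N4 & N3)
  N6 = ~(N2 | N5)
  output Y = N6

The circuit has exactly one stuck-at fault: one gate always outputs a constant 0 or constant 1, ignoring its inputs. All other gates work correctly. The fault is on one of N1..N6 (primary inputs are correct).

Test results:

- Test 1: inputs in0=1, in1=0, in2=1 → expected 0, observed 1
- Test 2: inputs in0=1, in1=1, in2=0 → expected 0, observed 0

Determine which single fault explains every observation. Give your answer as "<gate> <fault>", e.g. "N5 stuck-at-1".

N2 stuck-at-0

Fault-free values for test 1 (in0=1, in1=0, in2=1): N1=0, N2=1, N3=1, N4=0, N5=1, N6=0, giving Y=0. Observed 1.
Test 1: faults giving observed 1 are {N2 stuck-at-0, N6 stuck-at-1}.
Test 2 (in0=1, in1=1, in2=0): fault-free N1=1, N2=1, N3=0, N4=0, N5=1, N6=0 → 0; observed 0. Eliminates N6 stuck-at-1.
Only N2 stuck-at-0 is consistent with every test.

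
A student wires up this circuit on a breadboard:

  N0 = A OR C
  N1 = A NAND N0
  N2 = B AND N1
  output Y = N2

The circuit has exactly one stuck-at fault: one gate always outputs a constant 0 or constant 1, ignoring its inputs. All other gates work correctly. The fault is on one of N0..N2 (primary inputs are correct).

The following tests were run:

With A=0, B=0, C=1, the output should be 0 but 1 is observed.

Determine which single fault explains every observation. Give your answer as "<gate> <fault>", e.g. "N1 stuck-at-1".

Fault-free values for test 1 (A=0, B=0, C=1): N0=1, N1=1, N2=0, giving Y=0. Observed 1.
Test 1: faults giving observed 1 are {N2 stuck-at-1}.
Only N2 stuck-at-1 is consistent with every test.

N2 stuck-at-1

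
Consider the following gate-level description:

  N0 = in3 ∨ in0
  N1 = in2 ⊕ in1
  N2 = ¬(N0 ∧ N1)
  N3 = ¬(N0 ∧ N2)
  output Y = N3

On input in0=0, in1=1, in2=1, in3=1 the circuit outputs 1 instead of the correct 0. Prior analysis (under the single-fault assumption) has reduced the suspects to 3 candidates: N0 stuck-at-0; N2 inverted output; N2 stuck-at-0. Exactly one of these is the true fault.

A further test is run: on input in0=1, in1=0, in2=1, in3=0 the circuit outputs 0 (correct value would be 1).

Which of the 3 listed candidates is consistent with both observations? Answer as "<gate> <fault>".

Evaluate each candidate on input in0=1, in1=0, in2=1, in3=0:
  N0 stuck-at-0: N0=0 [stuck-at-0], N1=1, N2=1, N3=1 → 1 — eliminated
  N2 inverted output: N0=1, N1=1, N2=1 [inverted output], N3=0 → 0 — matches
  N2 stuck-at-0: N0=1, N1=1, N2=0 [stuck-at-0], N3=1 → 1 — eliminated
Only N2 inverted output reproduces the observed 0.

N2 inverted output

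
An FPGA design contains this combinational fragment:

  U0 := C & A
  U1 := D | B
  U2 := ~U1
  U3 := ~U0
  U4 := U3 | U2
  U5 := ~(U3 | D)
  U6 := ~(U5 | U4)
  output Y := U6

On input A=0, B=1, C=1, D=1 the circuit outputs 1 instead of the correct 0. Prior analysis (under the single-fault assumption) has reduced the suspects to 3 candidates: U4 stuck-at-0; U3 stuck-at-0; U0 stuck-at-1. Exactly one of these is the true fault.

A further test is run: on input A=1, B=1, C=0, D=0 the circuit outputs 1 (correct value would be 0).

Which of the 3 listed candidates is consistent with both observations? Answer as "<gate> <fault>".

U4 stuck-at-0

Evaluate each candidate on input A=1, B=1, C=0, D=0:
  U4 stuck-at-0: U0=0, U1=1, U2=0, U3=1, U4=0 [stuck-at-0], U5=0, U6=1 → 1 — matches
  U3 stuck-at-0: U0=0, U1=1, U2=0, U3=0 [stuck-at-0], U4=0, U5=1, U6=0 → 0 — eliminated
  U0 stuck-at-1: U0=1 [stuck-at-1], U1=1, U2=0, U3=0, U4=0, U5=1, U6=0 → 0 — eliminated
Only U4 stuck-at-0 reproduces the observed 1.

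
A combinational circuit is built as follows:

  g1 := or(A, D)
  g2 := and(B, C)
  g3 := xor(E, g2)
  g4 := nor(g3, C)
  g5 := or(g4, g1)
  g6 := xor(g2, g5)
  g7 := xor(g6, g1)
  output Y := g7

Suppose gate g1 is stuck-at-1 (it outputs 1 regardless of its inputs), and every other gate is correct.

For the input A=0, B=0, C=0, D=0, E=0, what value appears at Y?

Propagate with g1 forced: g1=1 [stuck-at-1], g2=0, g3=0, g4=1, g5=1, g6=1, g7=0.
So Y = 0. (Without the fault it would be 1.)

0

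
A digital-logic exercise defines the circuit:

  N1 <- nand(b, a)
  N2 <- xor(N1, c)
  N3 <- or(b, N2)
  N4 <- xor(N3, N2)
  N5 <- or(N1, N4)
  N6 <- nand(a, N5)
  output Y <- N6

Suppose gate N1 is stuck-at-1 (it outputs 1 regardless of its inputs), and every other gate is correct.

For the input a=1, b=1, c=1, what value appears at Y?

0

Propagate with N1 forced: N1=1 [stuck-at-1], N2=0, N3=1, N4=1, N5=1, N6=0.
So Y = 0. (Without the fault it would be 1.)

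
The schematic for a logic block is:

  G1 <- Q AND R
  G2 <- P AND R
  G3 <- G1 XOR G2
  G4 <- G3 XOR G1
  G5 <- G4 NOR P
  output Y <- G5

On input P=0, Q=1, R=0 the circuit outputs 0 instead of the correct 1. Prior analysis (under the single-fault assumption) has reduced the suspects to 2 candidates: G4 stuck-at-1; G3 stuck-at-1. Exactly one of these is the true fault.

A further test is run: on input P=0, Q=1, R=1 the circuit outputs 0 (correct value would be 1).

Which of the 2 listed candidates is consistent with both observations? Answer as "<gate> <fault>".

Evaluate each candidate on input P=0, Q=1, R=1:
  G4 stuck-at-1: G1=1, G2=0, G3=1, G4=1 [stuck-at-1], G5=0 → 0 — matches
  G3 stuck-at-1: G1=1, G2=0, G3=1 [stuck-at-1], G4=0, G5=1 → 1 — eliminated
Only G4 stuck-at-1 reproduces the observed 0.

G4 stuck-at-1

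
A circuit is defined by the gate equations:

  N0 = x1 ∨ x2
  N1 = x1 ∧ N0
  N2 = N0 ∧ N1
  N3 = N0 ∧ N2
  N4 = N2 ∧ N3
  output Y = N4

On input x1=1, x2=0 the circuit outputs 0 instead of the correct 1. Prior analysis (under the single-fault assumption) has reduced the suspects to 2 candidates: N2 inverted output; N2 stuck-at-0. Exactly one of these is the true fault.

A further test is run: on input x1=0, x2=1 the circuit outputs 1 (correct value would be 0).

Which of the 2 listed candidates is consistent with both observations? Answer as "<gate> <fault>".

Evaluate each candidate on input x1=0, x2=1:
  N2 inverted output: N0=1, N1=0, N2=1 [inverted output], N3=1, N4=1 → 1 — matches
  N2 stuck-at-0: N0=1, N1=0, N2=0 [stuck-at-0], N3=0, N4=0 → 0 — eliminated
Only N2 inverted output reproduces the observed 1.

N2 inverted output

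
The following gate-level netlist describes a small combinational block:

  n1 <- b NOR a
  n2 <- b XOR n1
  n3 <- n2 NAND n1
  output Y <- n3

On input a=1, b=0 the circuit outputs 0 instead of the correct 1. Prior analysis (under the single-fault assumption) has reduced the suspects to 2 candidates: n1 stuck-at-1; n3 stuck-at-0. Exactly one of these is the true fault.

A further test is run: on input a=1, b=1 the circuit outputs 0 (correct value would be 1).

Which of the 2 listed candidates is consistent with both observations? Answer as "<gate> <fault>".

Evaluate each candidate on input a=1, b=1:
  n1 stuck-at-1: n1=1 [stuck-at-1], n2=0, n3=1 → 1 — eliminated
  n3 stuck-at-0: n1=0, n2=1, n3=0 [stuck-at-0] → 0 — matches
Only n3 stuck-at-0 reproduces the observed 0.

n3 stuck-at-0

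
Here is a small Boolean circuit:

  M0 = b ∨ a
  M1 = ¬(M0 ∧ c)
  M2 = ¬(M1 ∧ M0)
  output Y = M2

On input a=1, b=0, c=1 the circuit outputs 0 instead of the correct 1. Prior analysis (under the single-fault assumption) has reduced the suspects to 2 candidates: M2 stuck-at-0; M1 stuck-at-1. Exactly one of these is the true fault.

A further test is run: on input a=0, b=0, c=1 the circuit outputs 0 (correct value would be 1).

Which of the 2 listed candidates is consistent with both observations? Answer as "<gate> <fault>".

Evaluate each candidate on input a=0, b=0, c=1:
  M2 stuck-at-0: M0=0, M1=1, M2=0 [stuck-at-0] → 0 — matches
  M1 stuck-at-1: M0=0, M1=1 [stuck-at-1], M2=1 → 1 — eliminated
Only M2 stuck-at-0 reproduces the observed 0.

M2 stuck-at-0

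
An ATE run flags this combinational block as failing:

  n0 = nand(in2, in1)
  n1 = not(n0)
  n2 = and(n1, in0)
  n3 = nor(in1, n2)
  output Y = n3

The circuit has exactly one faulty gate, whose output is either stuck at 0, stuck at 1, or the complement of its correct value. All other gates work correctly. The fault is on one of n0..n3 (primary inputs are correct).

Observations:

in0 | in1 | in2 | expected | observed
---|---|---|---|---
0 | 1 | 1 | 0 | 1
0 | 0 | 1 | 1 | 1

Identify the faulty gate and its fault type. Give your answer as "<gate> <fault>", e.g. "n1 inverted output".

Fault-free values for test 1 (in0=0, in1=1, in2=1): n0=0, n1=1, n2=0, n3=0, giving Y=0. Observed 1.
Test 1: faults giving observed 1 are {n3 stuck-at-1, n3 inverted output}.
Test 2 (in0=0, in1=0, in2=1): fault-free n0=1, n1=0, n2=0, n3=1 → 1; observed 1. Eliminates n3 inverted output.
Only n3 stuck-at-1 is consistent with every test.

n3 stuck-at-1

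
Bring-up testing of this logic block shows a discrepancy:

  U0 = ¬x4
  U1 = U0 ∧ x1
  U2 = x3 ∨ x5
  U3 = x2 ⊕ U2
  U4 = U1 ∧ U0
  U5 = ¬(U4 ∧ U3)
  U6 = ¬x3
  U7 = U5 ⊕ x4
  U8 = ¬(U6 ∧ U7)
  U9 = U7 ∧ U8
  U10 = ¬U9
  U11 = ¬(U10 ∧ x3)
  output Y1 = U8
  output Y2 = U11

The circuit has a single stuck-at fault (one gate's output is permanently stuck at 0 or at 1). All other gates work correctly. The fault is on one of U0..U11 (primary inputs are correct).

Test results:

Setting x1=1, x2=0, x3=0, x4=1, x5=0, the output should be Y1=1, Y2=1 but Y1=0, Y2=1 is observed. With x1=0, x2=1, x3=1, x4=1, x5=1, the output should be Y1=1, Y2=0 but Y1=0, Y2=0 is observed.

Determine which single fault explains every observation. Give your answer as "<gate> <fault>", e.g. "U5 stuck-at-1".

U8 stuck-at-0

Fault-free values for test 1 (x1=1, x2=0, x3=0, x4=1, x5=0): U0=0, U1=0, U2=0, U3=0, U4=0, U5=1, U6=1, U7=0, U8=1, U9=0, U10=1, U11=1, giving Y1=1, Y2=1. Observed Y1=0, Y2=1.
Test 1: faults giving observed Y1=0, Y2=1 are {U5 stuck-at-0, U7 stuck-at-1, U8 stuck-at-0}.
Test 2 (x1=0, x2=1, x3=1, x4=1, x5=1): fault-free U0=0, U1=0, U2=1, U3=0, U4=0, U5=1, U6=0, U7=0, U8=1, U9=0, U10=1, U11=0 → Y1=1, Y2=0; observed Y1=0, Y2=0. Eliminates U5 stuck-at-0, U7 stuck-at-1.
Only U8 stuck-at-0 is consistent with every test.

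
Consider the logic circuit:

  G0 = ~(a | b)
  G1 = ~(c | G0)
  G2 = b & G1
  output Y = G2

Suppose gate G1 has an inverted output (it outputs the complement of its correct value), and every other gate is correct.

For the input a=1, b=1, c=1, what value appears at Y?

Propagate with G1 forced: G0=0, G1=1 [inverted output], G2=1.
So Y = 1. (Without the fault it would be 0.)

1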